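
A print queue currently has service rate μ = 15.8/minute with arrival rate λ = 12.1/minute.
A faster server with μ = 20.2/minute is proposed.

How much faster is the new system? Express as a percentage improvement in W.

System 1: ρ₁ = 12.1/15.8 = 0.7658, W₁ = 1/(15.8-12.1) = 0.27027
System 2: ρ₂ = 12.1/20.2 = 0.5990, W₂ = 1/(20.2-12.1) = 0.12346
Improvement: (W₁-W₂)/W₁ = (0.27027-0.12346)/0.27027 = 54.32%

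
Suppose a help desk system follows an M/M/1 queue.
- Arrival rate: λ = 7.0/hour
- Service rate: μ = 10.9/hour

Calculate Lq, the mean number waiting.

ρ = λ/μ = 7.0/10.9 = 0.6422
For M/M/1: Lq = λ²/(μ(μ-λ))
Lq = 49.00/(10.9 × 3.90)
Lq = 1.1527 tickets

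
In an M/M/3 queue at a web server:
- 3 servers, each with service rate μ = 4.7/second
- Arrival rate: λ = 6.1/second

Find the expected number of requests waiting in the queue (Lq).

Traffic intensity: ρ = λ/(cμ) = 6.1/(3×4.7) = 0.4326
Since ρ = 0.4326 < 1, system is stable.
Offered load a = λ/μ = cρ = 6.1/4.7 = 1.2979
P₀ = [ Σₙ₌₀^2 aⁿ/n! + a^3/(3!(1-ρ)) ]⁻¹
Σ = a^0/0! + a^1/1! + a^2/2! = 1.0000 + 1.2979 + 0.8422 = 3.1401
a^3/(3!(1-ρ)) = 2.1862/(6 × 0.5674) = 0.6422
P₀ = 1/(3.1401 + 0.6422) = 0.2644
Lq = P₀·a^3·ρ / (3!(1-ρ)²) = 0.2644 × 2.1862 × 0.4326 / (6 × 0.3219) = 0.1295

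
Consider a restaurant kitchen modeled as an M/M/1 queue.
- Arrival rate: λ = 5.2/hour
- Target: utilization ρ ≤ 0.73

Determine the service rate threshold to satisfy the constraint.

ρ = λ/μ, so μ = λ/ρ
μ ≥ 5.2/0.73 = 7.1233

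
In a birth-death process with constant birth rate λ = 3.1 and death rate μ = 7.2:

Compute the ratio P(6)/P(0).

For constant rates: P(n)/P(0) = (λ/μ)^n
P(6)/P(0) = (3.1/7.2)^6 = 0.43056^6 = 0.006371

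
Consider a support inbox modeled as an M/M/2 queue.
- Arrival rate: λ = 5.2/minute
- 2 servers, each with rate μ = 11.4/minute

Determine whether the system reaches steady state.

Stability requires ρ = λ/(cμ) < 1
ρ = 5.2/(2 × 11.4) = 5.2/22.80 = 0.2281
Since 0.2281 < 1, the system is STABLE.
The servers are busy 22.81% of the time.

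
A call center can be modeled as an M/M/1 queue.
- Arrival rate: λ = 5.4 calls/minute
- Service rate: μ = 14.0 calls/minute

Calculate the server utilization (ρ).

Server utilization: ρ = λ/μ
ρ = 5.4/14.0 = 0.3857
The server is busy 38.57% of the time.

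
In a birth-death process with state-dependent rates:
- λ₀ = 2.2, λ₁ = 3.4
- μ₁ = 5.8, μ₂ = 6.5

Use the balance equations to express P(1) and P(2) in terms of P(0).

Balance equations:
State 0: λ₀P₀ = μ₁P₁ → P₁ = (λ₀/μ₁)P₀ = (2.2/5.8)P₀ = 0.3793P₀
State 1: P₂ = (λ₀λ₁)/(μ₁μ₂)P₀ = (2.2×3.4)/(5.8×6.5)P₀ = 0.1984P₀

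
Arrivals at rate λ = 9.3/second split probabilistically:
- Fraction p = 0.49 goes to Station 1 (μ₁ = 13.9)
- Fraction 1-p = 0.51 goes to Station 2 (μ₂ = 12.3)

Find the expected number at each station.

Effective rates: λ₁ = 9.3×0.49 = 4.557, λ₂ = 9.3×0.51 = 4.743
Station 1: ρ₁ = 4.557/13.9 = 0.3278, L₁ = ρ₁/(1-ρ₁) = 0.3278/(1-0.3278) = 0.4877
Station 2: ρ₂ = 4.743/12.3 = 0.3856, L₂ = ρ₂/(1-ρ₂) = 0.3856/(1-0.3856) = 0.6276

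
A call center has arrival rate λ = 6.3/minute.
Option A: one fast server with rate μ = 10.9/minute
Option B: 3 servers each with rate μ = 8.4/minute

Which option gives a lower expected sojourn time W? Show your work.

Option A: single server μ = 10.9 (M/M/1)
  ρ_A = 6.3/10.9 = 0.5780
  W_A = 1/(μ-λ) = 1/(10.9-6.3) = 1/4.60 = 0.2174

Option B: 3 servers μ = 8.4 (M/M/3)
  ρ_B = λ/(cμ) = 6.3/(3×8.4) = 0.2500
  Offered load a = λ/μ = cρ = 6.3/8.4 = 0.7500
  P₀ = [ Σₙ₌₀^2 aⁿ/n! + a^3/(3!(1-ρ)) ]⁻¹
  Σ = a^0/0! + a^1/1! + a^2/2! = 1.0000 + 0.7500 + 0.2812 = 2.0312
  a^3/(3!(1-ρ)) = 0.42188/(6 × 0.75000) = 0.09375
  P₀ = 1/(2.0312 + 0.09375) = 0.4706
  Lq = P₀·a^3·ρ / (3!(1-ρ)²) = 0.4706 × 0.4219 × 0.2500 / (6 × 0.5625) = 0.01471
  Wq_B = Lq/λ = 0.014706/6.3 = 0.0023343
  W_B = Wq_B + 1/μ = 0.0023343 + 0.11905 = 0.1214

Since W_B = 0.1214 < W_A = 0.2174, Option B (multiple servers) has the shorter time in system.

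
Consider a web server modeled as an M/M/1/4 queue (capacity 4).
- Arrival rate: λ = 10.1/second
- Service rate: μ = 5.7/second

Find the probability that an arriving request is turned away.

ρ = λ/μ = 10.1/5.7 = 1.77193
P₀ = (1-ρ)/(1-ρ^(K+1)) = (1-1.77193)/(1-1.77193^5) = -0.77193/-16.4676 = 0.04688
P_K = P₀×ρ^K = 0.04688 × 1.77193^4 = 0.04688 × 9.8579 = 0.4621
Blocking probability = 46.21%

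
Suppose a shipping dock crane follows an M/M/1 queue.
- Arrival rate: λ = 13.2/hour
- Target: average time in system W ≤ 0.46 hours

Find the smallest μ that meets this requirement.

For M/M/1: W = 1/(μ-λ)
Need W ≤ 0.46, so 1/(μ-λ) ≤ 0.46
μ - λ ≥ 1/0.46 = 2.1739
μ ≥ 13.2 + 2.1739 = 15.3739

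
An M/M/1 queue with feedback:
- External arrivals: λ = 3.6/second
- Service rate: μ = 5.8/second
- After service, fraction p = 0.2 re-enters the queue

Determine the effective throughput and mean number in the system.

Effective arrival rate: λ_eff = λ/(1-p) = 3.6/(1-0.2) = 3.6/0.80 = 4.5000
ρ = λ_eff/μ = 4.5000/5.8 = 0.77586
L = ρ/(1-ρ) = 0.77586/(1-0.77586) = 3.4615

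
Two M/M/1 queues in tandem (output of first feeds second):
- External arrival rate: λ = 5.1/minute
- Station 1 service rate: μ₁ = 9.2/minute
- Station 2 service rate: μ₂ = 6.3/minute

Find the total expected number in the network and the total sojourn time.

By Jackson's theorem, each station behaves as independent M/M/1.
Station 1: ρ₁ = 5.1/9.2 = 0.5543, L₁ = ρ₁/(1-ρ₁) = λ/(μ₁-λ) = 5.1/4.10 = 1.2439
Station 2: ρ₂ = 5.1/6.3 = 0.8095, L₂ = ρ₂/(1-ρ₂) = λ/(μ₂-λ) = 5.1/1.20 = 4.2500
Total: L = L₁ + L₂ = 1.2439 + 4.2500 = 5.4939
W = L/λ = 5.4939/5.1 = 1.0772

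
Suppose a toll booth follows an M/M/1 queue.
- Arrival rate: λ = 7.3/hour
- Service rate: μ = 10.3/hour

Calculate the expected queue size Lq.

ρ = λ/μ = 7.3/10.3 = 0.7087
For M/M/1: Lq = λ²/(μ(μ-λ))
Lq = 53.29/(10.3 × 3.00)
Lq = 1.7246 vehicles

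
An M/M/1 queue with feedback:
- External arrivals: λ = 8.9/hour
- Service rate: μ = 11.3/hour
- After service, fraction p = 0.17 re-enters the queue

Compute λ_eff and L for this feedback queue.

Effective arrival rate: λ_eff = λ/(1-p) = 8.9/(1-0.17) = 8.9/0.83 = 10.722892
ρ = λ_eff/μ = 10.722892/11.3 = 0.9489285
L = ρ/(1-ρ) = 0.9489285/(1-0.9489285) = 18.5804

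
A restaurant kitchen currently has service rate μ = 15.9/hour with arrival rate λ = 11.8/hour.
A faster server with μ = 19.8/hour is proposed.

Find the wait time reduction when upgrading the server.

System 1: ρ₁ = 11.8/15.9 = 0.7421, W₁ = 1/(15.9-11.8) = 0.2439
System 2: ρ₂ = 11.8/19.8 = 0.5960, W₂ = 1/(19.8-11.8) = 0.1250
Improvement: (W₁-W₂)/W₁ = (0.2439-0.1250)/0.2439 = 48.75%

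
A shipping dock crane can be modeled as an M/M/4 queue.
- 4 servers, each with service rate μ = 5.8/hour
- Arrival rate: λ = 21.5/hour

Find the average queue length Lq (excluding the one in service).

Traffic intensity: ρ = λ/(cμ) = 21.5/(4×5.8) = 0.9267
Since ρ = 0.9267 < 1, system is stable.
Offered load a = λ/μ = cρ = 21.5/5.8 = 3.7069
P₀ = [ Σₙ₌₀^3 aⁿ/n! + a^4/(4!(1-ρ)) ]⁻¹
Σ = a^0/0! + a^1/1! + a^2/2! + a^3/3! = 1.0000 + 3.7069 + 6.8705 + 8.4895 = 20.0669
a^4/(4!(1-ρ)) = 188.8173/(24 × 0.07327586) = 107.3667
P₀ = 1/(20.0669 + 107.3667) = 0.007847
Lq = P₀·a^4·ρ / (4!(1-ρ)²) = 0.00784722 × 188.8173 × 0.926724 / (24 × 0.00536935) = 10.6555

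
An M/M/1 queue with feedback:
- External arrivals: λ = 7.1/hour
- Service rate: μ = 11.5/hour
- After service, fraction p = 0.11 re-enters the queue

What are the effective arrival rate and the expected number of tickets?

Effective arrival rate: λ_eff = λ/(1-p) = 7.1/(1-0.11) = 7.1/0.89 = 7.9775
ρ = λ_eff/μ = 7.9775/11.5 = 0.6937
L = ρ/(1-ρ) = 0.6937/(1-0.6937) = 2.2648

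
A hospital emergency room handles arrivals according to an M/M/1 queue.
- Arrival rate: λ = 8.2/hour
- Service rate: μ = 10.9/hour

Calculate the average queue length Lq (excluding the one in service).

ρ = λ/μ = 8.2/10.9 = 0.7523
For M/M/1: Lq = λ²/(μ(μ-λ))
Lq = 67.24/(10.9 × 2.70)
Lq = 2.2847 patients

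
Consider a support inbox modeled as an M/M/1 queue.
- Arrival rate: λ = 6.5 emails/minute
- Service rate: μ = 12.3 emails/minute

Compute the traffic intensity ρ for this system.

Server utilization: ρ = λ/μ
ρ = 6.5/12.3 = 0.5285
The server is busy 52.85% of the time.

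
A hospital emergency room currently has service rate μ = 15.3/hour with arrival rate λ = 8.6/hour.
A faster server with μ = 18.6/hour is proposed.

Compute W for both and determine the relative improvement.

System 1: ρ₁ = 8.6/15.3 = 0.5621, W₁ = 1/(15.3-8.6) = 0.14925
System 2: ρ₂ = 8.6/18.6 = 0.4624, W₂ = 1/(18.6-8.6) = 0.10000
Improvement: (W₁-W₂)/W₁ = (0.14925-0.10000)/0.14925 = 33.00%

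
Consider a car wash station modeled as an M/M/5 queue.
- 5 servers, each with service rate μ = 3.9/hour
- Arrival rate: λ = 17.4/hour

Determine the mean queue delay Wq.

Traffic intensity: ρ = λ/(cμ) = 17.4/(5×3.9) = 0.8923
Since ρ = 0.8923 < 1, system is stable.
Offered load a = λ/μ = cρ = 17.4/3.9 = 4.4615
P₀ = [ Σₙ₌₀^4 aⁿ/n! + a^5/(5!(1-ρ)) ]⁻¹
Σ = a^0/0! + a^1/1! + a^2/2! + a^3/3! + a^4/4! = 1.0000 + 4.4615 + 9.9527 + 14.8014 + 16.5092 = 46.7248
a^5/(5!(1-ρ)) = 1767.7596/(120 × 0.1076923) = 136.7909
P₀ = 1/(46.7248 + 136.7909) = 0.005449
Lq = P₀·a^5·ρ / (5!(1-ρ)²) = 0.00544912 × 1767.7596 × 0.892308 / (120 × 0.0115976) = 6.1761
Wq = Lq/λ = 6.1761/17.4 = 0.3549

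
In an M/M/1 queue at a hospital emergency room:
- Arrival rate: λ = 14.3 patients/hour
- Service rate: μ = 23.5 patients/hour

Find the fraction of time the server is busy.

Server utilization: ρ = λ/μ
ρ = 14.3/23.5 = 0.6085
The server is busy 60.85% of the time.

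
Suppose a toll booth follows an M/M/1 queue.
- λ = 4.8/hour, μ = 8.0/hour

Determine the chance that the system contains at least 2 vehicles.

ρ = λ/μ = 4.8/8.0 = 0.6000
P(N ≥ n) = ρⁿ
P(N ≥ 2) = 0.6000^2
P(N ≥ 2) = 0.3600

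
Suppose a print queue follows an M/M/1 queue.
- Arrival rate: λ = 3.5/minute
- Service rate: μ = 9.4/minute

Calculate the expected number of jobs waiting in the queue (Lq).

ρ = λ/μ = 3.5/9.4 = 0.3723
For M/M/1: Lq = λ²/(μ(μ-λ))
Lq = 12.25/(9.4 × 5.90)
Lq = 0.2209 jobs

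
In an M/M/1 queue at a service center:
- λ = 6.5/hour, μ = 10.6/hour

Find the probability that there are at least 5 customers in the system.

ρ = λ/μ = 6.5/10.6 = 0.6132
P(N ≥ n) = ρⁿ
P(N ≥ 5) = 0.6132^5
P(N ≥ 5) = 0.08670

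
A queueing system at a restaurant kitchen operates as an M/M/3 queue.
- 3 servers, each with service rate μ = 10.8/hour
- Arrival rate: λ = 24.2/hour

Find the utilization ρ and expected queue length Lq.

Traffic intensity: ρ = λ/(cμ) = 24.2/(3×10.8) = 0.7469
Since ρ = 0.7469 < 1, system is stable.
Offered load a = λ/μ = cρ = 24.2/10.8 = 2.2407
P₀ = [ Σₙ₌₀^2 aⁿ/n! + a^3/(3!(1-ρ)) ]⁻¹
Σ = a^0/0! + a^1/1! + a^2/2! = 1.0000 + 2.2407 + 2.5105 = 5.7512
a^3/(3!(1-ρ)) = 11.2506/(6 × 0.253086) = 7.4089
P₀ = 1/(5.7512 + 7.4089) = 0.07599
Lq = P₀·a^3·ρ / (3!(1-ρ)²) = 0.075987 × 11.2506 × 0.74691 / (6 × 0.064053) = 1.6615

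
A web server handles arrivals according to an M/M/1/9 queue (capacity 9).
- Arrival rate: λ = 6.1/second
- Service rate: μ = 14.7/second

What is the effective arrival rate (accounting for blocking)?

ρ = λ/μ = 6.1/14.7 = 0.41497
P₀ = (1-ρ)/(1-ρ^(K+1)) = (1-0.41497)/(1-0.41497^10) = 0.5850/0.9998 = 0.5851
P_K = P₀×ρ^K = 0.5851 × 0.41497^9 = 0.5851 × 0.0003649 = 0.0002135
λ_eff = λ(1-P_K) = 6.1 × (1 - 0.0002135) = 6.1 × 0.99979 = 6.0987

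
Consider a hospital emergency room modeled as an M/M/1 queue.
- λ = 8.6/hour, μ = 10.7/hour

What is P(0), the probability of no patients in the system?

ρ = λ/μ = 8.6/10.7 = 0.8037
P(0) = 1 - ρ = 1 - 0.8037 = 0.1963
The server is idle 19.63% of the time.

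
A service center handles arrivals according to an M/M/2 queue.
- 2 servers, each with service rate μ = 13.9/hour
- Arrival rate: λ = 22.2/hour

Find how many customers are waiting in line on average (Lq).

Traffic intensity: ρ = λ/(cμ) = 22.2/(2×13.9) = 0.7986
Since ρ = 0.7986 < 1, system is stable.
Offered load a = λ/μ = cρ = 22.2/13.9 = 1.5971
P₀ = [ Σₙ₌₀^1 aⁿ/n! + a^2/(2!(1-ρ)) ]⁻¹
Σ = a^0/0! + a^1/1! = 1.0000 + 1.5971 = 2.5971
a^2/(2!(1-ρ)) = 2.5508/(2 × 0.20144) = 6.3314
P₀ = 1/(2.5971 + 6.3314) = 0.1120
Lq = P₀·a^2·ρ / (2!(1-ρ)²) = 0.112000 × 2.55080 × 0.798561 / (2 × 0.0405776) = 2.8112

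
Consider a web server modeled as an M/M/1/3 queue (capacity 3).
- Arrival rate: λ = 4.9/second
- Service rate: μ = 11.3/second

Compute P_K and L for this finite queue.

ρ = λ/μ = 4.9/11.3 = 0.43363
P₀ = (1-ρ)/(1-ρ^(K+1)) = (1-0.43363)/(1-0.43363^4) = 0.56637/0.96464 = 0.5871
P_K = P₀×ρ^K = 0.5871 × 0.43363^3 = 0.5871 × 0.08154 = 0.04787
Blocking probability P_3 = 0.04787 (4.79%)
L = ρ[1 - (K+1)ρ^K + Kρ^(K+1)] / [(1-ρ)(1-ρ^(K+1))]
L = 0.43363 × (1 - 4×0.08154 + 3×0.03536) / ((1 - 0.43363) × (1 - 0.03536)) = 0.6190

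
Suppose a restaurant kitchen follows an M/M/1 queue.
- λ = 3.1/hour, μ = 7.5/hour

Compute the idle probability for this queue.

ρ = λ/μ = 3.1/7.5 = 0.4133
P(0) = 1 - ρ = 1 - 0.4133 = 0.5867
The server is idle 58.67% of the time.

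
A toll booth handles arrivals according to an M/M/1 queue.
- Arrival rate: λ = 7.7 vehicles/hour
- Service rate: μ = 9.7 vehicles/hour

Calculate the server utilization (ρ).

Server utilization: ρ = λ/μ
ρ = 7.7/9.7 = 0.7938
The server is busy 79.38% of the time.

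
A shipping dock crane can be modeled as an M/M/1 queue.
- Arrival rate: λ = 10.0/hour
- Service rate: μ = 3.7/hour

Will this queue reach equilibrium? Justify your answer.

Stability requires ρ = λ/(cμ) < 1
ρ = 10.0/(1 × 3.7) = 10.0/3.70 = 2.7027
Since 2.7027 ≥ 1, the system is UNSTABLE.
Queue grows without bound. Need μ > λ = 10.0.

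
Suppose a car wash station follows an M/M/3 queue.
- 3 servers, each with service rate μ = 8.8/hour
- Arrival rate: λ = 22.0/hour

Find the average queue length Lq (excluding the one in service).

Traffic intensity: ρ = λ/(cμ) = 22.0/(3×8.8) = 0.8333
Since ρ = 0.8333 < 1, system is stable.
Offered load a = λ/μ = cρ = 22.0/8.8 = 2.5000
P₀ = [ Σₙ₌₀^2 aⁿ/n! + a^3/(3!(1-ρ)) ]⁻¹
Σ = a^0/0! + a^1/1! + a^2/2! = 1.0000 + 2.5000 + 3.1250 = 6.6250
a^3/(3!(1-ρ)) = 15.6250/(6 × 0.166667) = 15.6250
P₀ = 1/(6.6250 + 15.6250) = 0.04494
Lq = P₀·a^3·ρ / (3!(1-ρ)²) = 0.044944 × 15.6250 × 0.83333 / (6 × 0.027778) = 3.5112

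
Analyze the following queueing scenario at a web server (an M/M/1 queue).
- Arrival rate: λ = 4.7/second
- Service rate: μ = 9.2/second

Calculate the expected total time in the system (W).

First, compute utilization: ρ = λ/μ = 4.7/9.2 = 0.5109
For M/M/1: W = 1/(μ-λ)
W = 1/(9.2-4.7) = 1/4.50
W = 0.2222 seconds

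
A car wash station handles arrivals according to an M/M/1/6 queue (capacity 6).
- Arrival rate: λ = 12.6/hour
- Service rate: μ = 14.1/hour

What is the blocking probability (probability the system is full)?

ρ = λ/μ = 12.6/14.1 = 0.89362
P₀ = (1-ρ)/(1-ρ^(K+1)) = (1-0.89362)/(1-0.89362^7) = 0.10638/0.54494 = 0.1952
P_K = P₀×ρ^K = 0.19521 × 0.89362^6 = 0.19521 × 0.50923 = 0.09941
Blocking probability = 9.94%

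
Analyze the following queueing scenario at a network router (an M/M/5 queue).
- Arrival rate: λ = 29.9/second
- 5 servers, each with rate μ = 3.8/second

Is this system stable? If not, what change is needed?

Stability requires ρ = λ/(cμ) < 1
ρ = 29.9/(5 × 3.8) = 29.9/19.00 = 1.5737
Since 1.5737 ≥ 1, the system is UNSTABLE.
Need c > λ/μ = 29.9/3.8 = 7.87.
Minimum servers needed: c = 8.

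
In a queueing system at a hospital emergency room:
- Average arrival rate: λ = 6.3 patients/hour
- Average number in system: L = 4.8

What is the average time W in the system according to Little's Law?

Little's Law: L = λW, so W = L/λ
W = 4.8/6.3 = 0.7619 hours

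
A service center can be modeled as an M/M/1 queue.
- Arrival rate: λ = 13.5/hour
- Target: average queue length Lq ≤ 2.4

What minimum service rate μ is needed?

For M/M/1: Lq = λ²/(μ(μ-λ))
Need Lq ≤ 2.4, i.e. μ(μ-λ) ≥ λ²/2.4
μ² - 13.5μ - 182.25/2.4 ≥ 0  →  μ² - 13.5μ - 75.9375 ≥ 0
Quadratic formula (positive root): μ = [λ + √(λ² + 4×75.9375)]/2
Discriminant: 182.25 + 4×75.9375 = 486.0000, √486.0000 = 22.0454
μ ≥ (13.5 + 22.0454)/2 = 17.7727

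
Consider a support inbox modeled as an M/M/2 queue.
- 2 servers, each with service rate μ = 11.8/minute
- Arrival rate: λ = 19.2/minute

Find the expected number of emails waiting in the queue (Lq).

Traffic intensity: ρ = λ/(cμ) = 19.2/(2×11.8) = 0.8136
Since ρ = 0.8136 < 1, system is stable.
Offered load a = λ/μ = cρ = 19.2/11.8 = 1.6271
P₀ = [ Σₙ₌₀^1 aⁿ/n! + a^2/(2!(1-ρ)) ]⁻¹
Σ = a^0/0! + a^1/1! = 1.0000 + 1.6271 = 2.6271
a^2/(2!(1-ρ)) = 2.64752/(2 × 0.186441) = 7.1002
P₀ = 1/(2.6271 + 7.1002) = 0.1028
Lq = P₀·a^2·ρ / (2!(1-ρ)²) = 0.102804 × 2.64752 × 0.813559 / (2 × 0.0347601) = 3.1851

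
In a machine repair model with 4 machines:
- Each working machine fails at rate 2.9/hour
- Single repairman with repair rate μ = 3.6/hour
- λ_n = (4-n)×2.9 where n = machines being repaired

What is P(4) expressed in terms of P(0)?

P(4)/P(0) = ∏_{i=0}^{4-1} λ_i/μ_{i+1}
= (4-0)×2.9/3.6 × (4-1)×2.9/3.6 × (4-2)×2.9/3.6 × (4-3)×2.9/3.6
= 10.1063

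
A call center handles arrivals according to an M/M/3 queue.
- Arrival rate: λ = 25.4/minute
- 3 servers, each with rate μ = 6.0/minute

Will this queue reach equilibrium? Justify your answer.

Stability requires ρ = λ/(cμ) < 1
ρ = 25.4/(3 × 6.0) = 25.4/18.00 = 1.4111
Since 1.4111 ≥ 1, the system is UNSTABLE.
Need c > λ/μ = 25.4/6.0 = 4.23.
Minimum servers needed: c = 5.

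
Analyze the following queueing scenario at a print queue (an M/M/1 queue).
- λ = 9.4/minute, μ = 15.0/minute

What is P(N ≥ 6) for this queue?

ρ = λ/μ = 9.4/15.0 = 0.626667
P(N ≥ n) = ρⁿ
P(N ≥ 6) = 0.626667^6
P(N ≥ 6) = 0.06056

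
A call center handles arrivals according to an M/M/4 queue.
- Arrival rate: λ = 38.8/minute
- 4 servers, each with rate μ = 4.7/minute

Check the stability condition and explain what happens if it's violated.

Stability requires ρ = λ/(cμ) < 1
ρ = 38.8/(4 × 4.7) = 38.8/18.80 = 2.0638
Since 2.0638 ≥ 1, the system is UNSTABLE.
Need c > λ/μ = 38.8/4.7 = 8.26.
Minimum servers needed: c = 9.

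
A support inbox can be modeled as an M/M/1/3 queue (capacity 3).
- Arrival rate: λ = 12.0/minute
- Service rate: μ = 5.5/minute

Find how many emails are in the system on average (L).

ρ = λ/μ = 12.0/5.5 = 2.1818
P₀ = (1-ρ)/(1-ρ^(K+1)) = (1-2.1818)/(1-2.1818^4) = -1.1818/-21.6600 = 0.05456
P_K = P₀×ρ^K = 0.05456 × 2.1818^3 = 0.05456 × 10.3859 = 0.5667
L = ρ[1 - (K+1)ρ^K + Kρ^(K+1)] / [(1-ρ)(1-ρ^(K+1))]
L = 2.1818 × (1 - 4×10.3859 + 3×22.6600) / ((1 - 2.1818) × (1 - 22.6600)) = 2.3385 emails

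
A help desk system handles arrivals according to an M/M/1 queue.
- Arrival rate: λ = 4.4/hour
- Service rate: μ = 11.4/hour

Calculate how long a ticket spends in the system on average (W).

First, compute utilization: ρ = λ/μ = 4.4/11.4 = 0.3860
For M/M/1: W = 1/(μ-λ)
W = 1/(11.4-4.4) = 1/7.00
W = 0.1429 hours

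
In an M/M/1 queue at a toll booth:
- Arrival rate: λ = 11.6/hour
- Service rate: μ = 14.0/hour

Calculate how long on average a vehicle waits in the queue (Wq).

First, compute utilization: ρ = λ/μ = 11.6/14.0 = 0.8286
For M/M/1: Wq = λ/(μ(μ-λ))
Wq = 11.6/(14.0 × (14.0-11.6))
Wq = 11.6/(14.0 × 2.40)
Wq = 0.3452 hours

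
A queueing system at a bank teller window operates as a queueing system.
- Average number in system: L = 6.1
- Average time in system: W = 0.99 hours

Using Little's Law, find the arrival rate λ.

Little's Law: L = λW, so λ = L/W
λ = 6.1/0.99 = 6.1616 transactions/hour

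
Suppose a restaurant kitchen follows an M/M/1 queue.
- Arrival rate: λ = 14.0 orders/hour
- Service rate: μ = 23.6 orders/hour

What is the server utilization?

Server utilization: ρ = λ/μ
ρ = 14.0/23.6 = 0.5932
The server is busy 59.32% of the time.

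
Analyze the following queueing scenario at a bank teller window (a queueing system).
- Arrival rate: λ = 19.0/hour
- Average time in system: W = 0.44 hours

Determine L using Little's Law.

Little's Law: L = λW
L = 19.0 × 0.44 = 8.3600 transactions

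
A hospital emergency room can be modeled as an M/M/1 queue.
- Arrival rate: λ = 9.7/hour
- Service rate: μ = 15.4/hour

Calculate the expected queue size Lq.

ρ = λ/μ = 9.7/15.4 = 0.6299
For M/M/1: Lq = λ²/(μ(μ-λ))
Lq = 94.09/(15.4 × 5.70)
Lq = 1.0719 patients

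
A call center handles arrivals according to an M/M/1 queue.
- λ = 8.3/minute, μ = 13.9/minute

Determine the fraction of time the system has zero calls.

ρ = λ/μ = 8.3/13.9 = 0.5971
P(0) = 1 - ρ = 1 - 0.5971 = 0.4029
The server is idle 40.29% of the time.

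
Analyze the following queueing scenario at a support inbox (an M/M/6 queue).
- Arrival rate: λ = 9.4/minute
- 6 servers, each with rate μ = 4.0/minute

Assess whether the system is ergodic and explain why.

Stability requires ρ = λ/(cμ) < 1
ρ = 9.4/(6 × 4.0) = 9.4/24.00 = 0.3917
Since 0.3917 < 1, the system is STABLE.
The servers are busy 39.17% of the time.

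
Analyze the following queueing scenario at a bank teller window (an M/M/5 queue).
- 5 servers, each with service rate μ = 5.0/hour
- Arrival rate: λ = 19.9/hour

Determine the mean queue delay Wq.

Traffic intensity: ρ = λ/(cμ) = 19.9/(5×5.0) = 0.7960
Since ρ = 0.7960 < 1, system is stable.
Offered load a = λ/μ = cρ = 19.9/5.0 = 3.9800
P₀ = [ Σₙ₌₀^4 aⁿ/n! + a^5/(5!(1-ρ)) ]⁻¹
Σ = a^0/0! + a^1/1! + a^2/2! + a^3/3! + a^4/4! = 1.0000 + 3.9800 + 7.9202 + 10.5075 + 10.4549 = 33.8626
a^5/(5!(1-ρ)) = 998.6547/(120 × 0.2040) = 40.7947
P₀ = 1/(33.8626 + 40.7947) = 0.01339
Lq = P₀·a^5·ρ / (5!(1-ρ)²) = 0.0133945 × 998.6547 × 0.796000 / (120 × 0.0416160) = 2.1321
Wq = Lq/λ = 2.1321/19.9 = 0.1071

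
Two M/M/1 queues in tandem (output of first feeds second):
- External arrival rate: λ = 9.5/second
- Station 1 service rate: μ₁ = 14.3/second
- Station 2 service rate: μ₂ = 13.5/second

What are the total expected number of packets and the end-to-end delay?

By Jackson's theorem, each station behaves as independent M/M/1.
Station 1: ρ₁ = 9.5/14.3 = 0.6643, L₁ = ρ₁/(1-ρ₁) = λ/(μ₁-λ) = 9.5/4.80 = 1.9792
Station 2: ρ₂ = 9.5/13.5 = 0.7037, L₂ = ρ₂/(1-ρ₂) = λ/(μ₂-λ) = 9.5/4.00 = 2.3750
Total: L = L₁ + L₂ = 1.9792 + 2.3750 = 4.3542
W = L/λ = 4.3542/9.5 = 0.4583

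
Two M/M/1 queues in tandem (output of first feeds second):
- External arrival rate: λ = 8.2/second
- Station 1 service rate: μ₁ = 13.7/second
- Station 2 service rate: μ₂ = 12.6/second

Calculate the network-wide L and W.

By Jackson's theorem, each station behaves as independent M/M/1.
Station 1: ρ₁ = 8.2/13.7 = 0.5985, L₁ = ρ₁/(1-ρ₁) = λ/(μ₁-λ) = 8.2/5.50 = 1.4909
Station 2: ρ₂ = 8.2/12.6 = 0.6508, L₂ = ρ₂/(1-ρ₂) = λ/(μ₂-λ) = 8.2/4.40 = 1.8636
Total: L = L₁ + L₂ = 1.4909 + 1.8636 = 3.3545
W = L/λ = 3.3545/8.2 = 0.4091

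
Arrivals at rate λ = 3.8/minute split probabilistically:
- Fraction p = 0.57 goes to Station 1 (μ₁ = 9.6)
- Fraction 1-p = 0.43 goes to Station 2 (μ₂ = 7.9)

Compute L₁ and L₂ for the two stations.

Effective rates: λ₁ = 3.8×0.57 = 2.166, λ₂ = 3.8×0.43 = 1.634
Station 1: ρ₁ = 2.166/9.6 = 0.22562, L₁ = ρ₁/(1-ρ₁) = 0.22562/(1-0.22562) = 0.2914
Station 2: ρ₂ = 1.634/7.9 = 0.20684, L₂ = ρ₂/(1-ρ₂) = 0.20684/(1-0.20684) = 0.2608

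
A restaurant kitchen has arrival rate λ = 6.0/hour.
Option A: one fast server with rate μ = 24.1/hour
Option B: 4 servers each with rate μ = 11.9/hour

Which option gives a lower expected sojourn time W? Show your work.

Option A: single server μ = 24.1 (M/M/1)
  ρ_A = 6.0/24.1 = 0.2490
  W_A = 1/(μ-λ) = 1/(24.1-6.0) = 1/18.10 = 0.05525

Option B: 4 servers μ = 11.9 (M/M/4)
  ρ_B = λ/(cμ) = 6.0/(4×11.9) = 0.1261
  Offered load a = λ/μ = cρ = 6.0/11.9 = 0.5042
  P₀ = [ Σₙ₌₀^3 aⁿ/n! + a^4/(4!(1-ρ)) ]⁻¹
  Σ = a^0/0! + a^1/1! + a^2/2! + a^3/3! = 1.0000 + 0.5042 + 0.1271 + 0.02136 = 1.6527
  a^4/(4!(1-ρ)) = 0.06463/(24 × 0.8739) = 0.003081
  P₀ = 1/(1.65267 + 0.00308120) = 0.6040
  Lq = P₀·a^4·ρ / (4!(1-ρ)²) = 0.60395 × 0.064627 × 0.12605 / (24 × 0.76379) = 0.0002684
  Wq_B = Lq/λ = 0.0002684/6.0 = 0.000044733
  W_B = Wq_B + 1/μ = 0.000044733 + 0.084034 = 0.08408

Since W_A = 0.05525 < W_B = 0.08408, Option A (single fast server) has the shorter time in system.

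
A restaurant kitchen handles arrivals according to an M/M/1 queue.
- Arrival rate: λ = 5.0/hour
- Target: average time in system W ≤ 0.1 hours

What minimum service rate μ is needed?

For M/M/1: W = 1/(μ-λ)
Need W ≤ 0.1, so 1/(μ-λ) ≤ 0.1
μ - λ ≥ 1/0.1 = 10.0000
μ ≥ 5.0 + 10.0000 = 15.0000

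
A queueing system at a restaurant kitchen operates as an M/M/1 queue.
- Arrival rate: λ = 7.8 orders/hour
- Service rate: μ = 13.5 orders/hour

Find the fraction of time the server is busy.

Server utilization: ρ = λ/μ
ρ = 7.8/13.5 = 0.5778
The server is busy 57.78% of the time.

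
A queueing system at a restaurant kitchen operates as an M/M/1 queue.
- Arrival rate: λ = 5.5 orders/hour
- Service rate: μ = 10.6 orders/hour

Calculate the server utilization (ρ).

Server utilization: ρ = λ/μ
ρ = 5.5/10.6 = 0.5189
The server is busy 51.89% of the time.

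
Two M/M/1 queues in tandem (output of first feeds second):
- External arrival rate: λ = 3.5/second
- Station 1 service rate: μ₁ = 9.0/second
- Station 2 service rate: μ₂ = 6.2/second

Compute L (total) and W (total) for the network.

By Jackson's theorem, each station behaves as independent M/M/1.
Station 1: ρ₁ = 3.5/9.0 = 0.3889, L₁ = ρ₁/(1-ρ₁) = λ/(μ₁-λ) = 3.5/5.50 = 0.6364
Station 2: ρ₂ = 3.5/6.2 = 0.5645, L₂ = ρ₂/(1-ρ₂) = λ/(μ₂-λ) = 3.5/2.70 = 1.2963
Total: L = L₁ + L₂ = 0.6364 + 1.2963 = 1.9327
W = L/λ = 1.9327/3.5 = 0.5522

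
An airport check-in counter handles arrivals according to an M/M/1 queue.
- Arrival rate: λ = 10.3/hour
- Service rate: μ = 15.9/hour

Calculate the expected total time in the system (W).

First, compute utilization: ρ = λ/μ = 10.3/15.9 = 0.6478
For M/M/1: W = 1/(μ-λ)
W = 1/(15.9-10.3) = 1/5.60
W = 0.1786 hours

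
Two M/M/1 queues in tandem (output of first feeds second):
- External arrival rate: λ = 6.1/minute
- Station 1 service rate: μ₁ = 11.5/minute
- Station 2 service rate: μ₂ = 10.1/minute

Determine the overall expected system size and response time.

By Jackson's theorem, each station behaves as independent M/M/1.
Station 1: ρ₁ = 6.1/11.5 = 0.5304, L₁ = ρ₁/(1-ρ₁) = λ/(μ₁-λ) = 6.1/5.40 = 1.1296
Station 2: ρ₂ = 6.1/10.1 = 0.6040, L₂ = ρ₂/(1-ρ₂) = λ/(μ₂-λ) = 6.1/4.00 = 1.5250
Total: L = L₁ + L₂ = 1.1296 + 1.5250 = 2.6546
W = L/λ = 2.6546/6.1 = 0.4352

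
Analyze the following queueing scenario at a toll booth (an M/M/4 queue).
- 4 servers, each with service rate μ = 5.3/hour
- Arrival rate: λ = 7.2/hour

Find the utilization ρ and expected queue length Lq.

Traffic intensity: ρ = λ/(cμ) = 7.2/(4×5.3) = 0.3396
Since ρ = 0.3396 < 1, system is stable.
Offered load a = λ/μ = cρ = 7.2/5.3 = 1.3585
P₀ = [ Σₙ₌₀^3 aⁿ/n! + a^4/(4!(1-ρ)) ]⁻¹
Σ = a^0/0! + a^1/1! + a^2/2! + a^3/3! = 1.0000 + 1.3585 + 0.92275 + 0.41785 = 3.6991
a^4/(4!(1-ρ)) = 3.4059/(24 × 0.6604) = 0.2149
P₀ = 1/(3.6991 + 0.2149) = 0.2555
Lq = P₀·a^4·ρ / (4!(1-ρ)²) = 0.2555 × 3.4059 × 0.3396 / (24 × 0.4361) = 0.02824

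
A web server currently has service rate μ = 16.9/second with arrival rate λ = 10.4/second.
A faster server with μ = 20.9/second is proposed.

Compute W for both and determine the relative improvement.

System 1: ρ₁ = 10.4/16.9 = 0.6154, W₁ = 1/(16.9-10.4) = 0.15385
System 2: ρ₂ = 10.4/20.9 = 0.4976, W₂ = 1/(20.9-10.4) = 0.095238
Improvement: (W₁-W₂)/W₁ = (0.15385-0.095238)/0.15385 = 38.10%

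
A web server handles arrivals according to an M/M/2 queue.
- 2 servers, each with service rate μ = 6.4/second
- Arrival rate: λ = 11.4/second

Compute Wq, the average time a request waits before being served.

Traffic intensity: ρ = λ/(cμ) = 11.4/(2×6.4) = 0.8906
Since ρ = 0.8906 < 1, system is stable.
Offered load a = λ/μ = cρ = 11.4/6.4 = 1.7812
P₀ = [ Σₙ₌₀^1 aⁿ/n! + a^2/(2!(1-ρ)) ]⁻¹
Σ = a^0/0! + a^1/1! = 1.0000 + 1.7812 = 2.7812
a^2/(2!(1-ρ)) = 3.17285/(2 × 0.109375) = 14.5045
P₀ = 1/(2.7812 + 14.5045) = 0.05785
Lq = P₀·a^2·ρ / (2!(1-ρ)²) = 0.057851 × 3.1729 × 0.89062 / (2 × 0.011963) = 6.8327
Wq = Lq/λ = 6.8327/11.4 = 0.5994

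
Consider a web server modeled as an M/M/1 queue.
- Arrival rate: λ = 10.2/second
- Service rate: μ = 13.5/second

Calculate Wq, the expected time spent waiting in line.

First, compute utilization: ρ = λ/μ = 10.2/13.5 = 0.7556
For M/M/1: Wq = λ/(μ(μ-λ))
Wq = 10.2/(13.5 × (13.5-10.2))
Wq = 10.2/(13.5 × 3.30)
Wq = 0.2290 seconds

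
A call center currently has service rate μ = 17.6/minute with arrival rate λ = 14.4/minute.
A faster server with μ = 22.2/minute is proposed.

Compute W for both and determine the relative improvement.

System 1: ρ₁ = 14.4/17.6 = 0.8182, W₁ = 1/(17.6-14.4) = 0.31250
System 2: ρ₂ = 14.4/22.2 = 0.6486, W₂ = 1/(22.2-14.4) = 0.12821
Improvement: (W₁-W₂)/W₁ = (0.31250-0.12821)/0.31250 = 58.97%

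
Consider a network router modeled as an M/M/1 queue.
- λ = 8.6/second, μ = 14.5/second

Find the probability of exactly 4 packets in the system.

ρ = λ/μ = 8.6/14.5 = 0.5931
P(n) = (1-ρ)ρⁿ
P(4) = (1-0.5931) × 0.5931^4
P(4) = 0.40690 × 0.12374
P(4) = 0.05035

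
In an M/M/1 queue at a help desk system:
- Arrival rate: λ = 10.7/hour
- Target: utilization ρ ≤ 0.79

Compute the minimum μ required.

ρ = λ/μ, so μ = λ/ρ
μ ≥ 10.7/0.79 = 13.5443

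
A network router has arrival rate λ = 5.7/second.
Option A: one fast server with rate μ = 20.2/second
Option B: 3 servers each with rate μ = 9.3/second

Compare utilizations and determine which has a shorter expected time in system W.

Option A: single server μ = 20.2 (M/M/1)
  ρ_A = 5.7/20.2 = 0.2822
  W_A = 1/(μ-λ) = 1/(20.2-5.7) = 1/14.50 = 0.06897

Option B: 3 servers μ = 9.3 (M/M/3)
  ρ_B = λ/(cμ) = 5.7/(3×9.3) = 0.2043
  Offered load a = λ/μ = cρ = 5.7/9.3 = 0.6129
  P₀ = [ Σₙ₌₀^2 aⁿ/n! + a^3/(3!(1-ρ)) ]⁻¹
  Σ = a^0/0! + a^1/1! + a^2/2! = 1.0000 + 0.6129 + 0.1878 = 1.8007
  a^3/(3!(1-ρ)) = 0.23024/(6 × 0.79570) = 0.04823
  P₀ = 1/(1.80073 + 0.0482254) = 0.5408
  Lq = P₀·a^3·ρ / (3!(1-ρ)²) = 0.54085 × 0.23024 × 0.20430 / (6 × 0.63314) = 0.006697
  Wq_B = Lq/λ = 0.006697/5.7 = 0.001175
  W_B = Wq_B + 1/μ = 0.001175 + 0.1075 = 0.1087

Since W_A = 0.06897 < W_B = 0.1087, Option A (single fast server) has the shorter time in system.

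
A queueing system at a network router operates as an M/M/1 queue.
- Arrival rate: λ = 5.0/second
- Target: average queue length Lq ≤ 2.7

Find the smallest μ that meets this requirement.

For M/M/1: Lq = λ²/(μ(μ-λ))
Need Lq ≤ 2.7, i.e. μ(μ-λ) ≥ λ²/2.7
μ² - 5.0μ - 25.00/2.7 ≥ 0  →  μ² - 5.0μ - 9.25926 ≥ 0
Quadratic formula (positive root): μ = [λ + √(λ² + 4×9.25926)]/2
Discriminant: 25.00 + 4×9.25926 = 62.0370, √62.0370 = 7.8764
μ ≥ (5.0 + 7.8764)/2 = 6.4382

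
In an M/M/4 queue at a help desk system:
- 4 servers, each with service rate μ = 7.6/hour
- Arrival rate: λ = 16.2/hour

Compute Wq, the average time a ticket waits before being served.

Traffic intensity: ρ = λ/(cμ) = 16.2/(4×7.6) = 0.5329
Since ρ = 0.5329 < 1, system is stable.
Offered load a = λ/μ = cρ = 16.2/7.6 = 2.1316
P₀ = [ Σₙ₌₀^3 aⁿ/n! + a^4/(4!(1-ρ)) ]⁻¹
Σ = a^0/0! + a^1/1! + a^2/2! + a^3/3! = 1.0000 + 2.1316 + 2.2718 + 1.6142 = 7.0176
a^4/(4!(1-ρ)) = 20.6446/(24 × 0.46711) = 1.8415
P₀ = 1/(7.0176 + 1.8415) = 0.1129
Lq = P₀·a^4·ρ / (4!(1-ρ)²) = 0.11288 × 20.6446 × 0.53289 / (24 × 0.21819) = 0.2371
Wq = Lq/λ = 0.2371/16.2 = 0.01464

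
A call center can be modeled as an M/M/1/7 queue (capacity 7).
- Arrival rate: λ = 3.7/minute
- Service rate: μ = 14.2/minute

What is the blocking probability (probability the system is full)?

ρ = λ/μ = 3.7/14.2 = 0.260563
P₀ = (1-ρ)/(1-ρ^(K+1)) = (1-0.260563)/(1-0.260563^8) = 0.73944/0.99998 = 0.7395
P_K = P₀×ρ^K = 0.7395 × 0.260563^7 = 0.7395 × 0.00008154 = 0.00006030
Blocking probability = 0.006030%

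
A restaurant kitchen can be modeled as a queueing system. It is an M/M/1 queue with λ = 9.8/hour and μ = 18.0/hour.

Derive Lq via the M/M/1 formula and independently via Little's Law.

Method 1 (direct): Lq = λ²/(μ(μ-λ)) = 96.04/(18.0 × 8.20) = 0.6507

Method 2 (Little's Law):
W = 1/(μ-λ) = 1/8.20 = 0.121951
Wq = W - 1/μ = 0.121951 - 0.0555556 = 0.06640
Lq = λWq = 9.8 × 0.06640 = 0.6507 ✔ (matches Method 1)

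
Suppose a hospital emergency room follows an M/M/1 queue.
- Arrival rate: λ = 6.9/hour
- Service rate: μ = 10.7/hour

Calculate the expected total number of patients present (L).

ρ = λ/μ = 6.9/10.7 = 0.6449
For M/M/1: L = λ/(μ-λ)
L = 6.9/(10.7-6.9) = 6.9/3.80
L = 1.8158 patients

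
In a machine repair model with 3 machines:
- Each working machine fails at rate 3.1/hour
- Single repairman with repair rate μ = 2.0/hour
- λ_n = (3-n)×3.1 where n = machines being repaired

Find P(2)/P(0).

P(2)/P(0) = ∏_{i=0}^{2-1} λ_i/μ_{i+1}
= (3-0)×3.1/2.0 × (3-1)×3.1/2.0
= 14.4150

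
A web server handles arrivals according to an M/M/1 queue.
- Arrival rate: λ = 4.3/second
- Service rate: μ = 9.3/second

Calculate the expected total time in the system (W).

First, compute utilization: ρ = λ/μ = 4.3/9.3 = 0.4624
For M/M/1: W = 1/(μ-λ)
W = 1/(9.3-4.3) = 1/5.00
W = 0.2000 seconds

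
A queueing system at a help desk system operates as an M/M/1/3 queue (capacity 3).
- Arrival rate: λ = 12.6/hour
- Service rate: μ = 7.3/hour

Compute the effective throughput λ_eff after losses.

ρ = λ/μ = 12.6/7.3 = 1.7260
P₀ = (1-ρ)/(1-ρ^(K+1)) = (1-1.7260)/(1-1.7260^4) = -0.7260/-7.8749 = 0.09219
P_K = P₀×ρ^K = 0.09219 × 1.7260^3 = 0.09219 × 5.1419 = 0.4740
λ_eff = λ(1-P_K) = 12.6 × (1 - 0.47405) = 12.6 × 0.52595 = 6.6270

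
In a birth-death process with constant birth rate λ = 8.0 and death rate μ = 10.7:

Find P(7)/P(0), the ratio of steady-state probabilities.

For constant rates: P(n)/P(0) = (λ/μ)^n
P(7)/P(0) = (8.0/10.7)^7 = 0.7477^7 = 0.1306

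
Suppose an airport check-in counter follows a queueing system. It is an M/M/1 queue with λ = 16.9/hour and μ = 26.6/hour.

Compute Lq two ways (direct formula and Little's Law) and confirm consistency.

Method 1 (direct): Lq = λ²/(μ(μ-λ)) = 285.61/(26.6 × 9.70) = 1.1069

Method 2 (Little's Law):
W = 1/(μ-λ) = 1/9.70 = 0.10309
Wq = W - 1/μ = 0.10309 - 0.037594 = 0.06550
Lq = λWq = 16.9 × 0.06550 = 1.1069 ✔ (matches Method 1)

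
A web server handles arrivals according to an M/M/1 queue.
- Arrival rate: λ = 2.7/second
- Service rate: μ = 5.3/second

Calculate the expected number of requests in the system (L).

ρ = λ/μ = 2.7/5.3 = 0.5094
For M/M/1: L = λ/(μ-λ)
L = 2.7/(5.3-2.7) = 2.7/2.60
L = 1.0385 requests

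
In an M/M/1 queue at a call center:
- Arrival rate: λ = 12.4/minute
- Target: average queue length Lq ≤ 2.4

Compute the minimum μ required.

For M/M/1: Lq = λ²/(μ(μ-λ))
Need Lq ≤ 2.4, i.e. μ(μ-λ) ≥ λ²/2.4
μ² - 12.4μ - 153.76/2.4 ≥ 0  →  μ² - 12.4μ - 64.06667 ≥ 0
Quadratic formula (positive root): μ = [λ + √(λ² + 4×64.06667)]/2
Discriminant: 153.76 + 4×64.06667 = 410.0267, √410.0267 = 20.24912
μ ≥ (12.4 + 20.24912)/2 = 16.3246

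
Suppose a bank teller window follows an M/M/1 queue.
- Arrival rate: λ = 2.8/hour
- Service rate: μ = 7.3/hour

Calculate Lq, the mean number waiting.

ρ = λ/μ = 2.8/7.3 = 0.3836
For M/M/1: Lq = λ²/(μ(μ-λ))
Lq = 7.84/(7.3 × 4.50)
Lq = 0.2387 transactions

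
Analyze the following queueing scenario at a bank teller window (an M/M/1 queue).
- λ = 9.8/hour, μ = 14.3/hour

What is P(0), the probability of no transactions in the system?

ρ = λ/μ = 9.8/14.3 = 0.6853
P(0) = 1 - ρ = 1 - 0.6853 = 0.3147
The server is idle 31.47% of the time.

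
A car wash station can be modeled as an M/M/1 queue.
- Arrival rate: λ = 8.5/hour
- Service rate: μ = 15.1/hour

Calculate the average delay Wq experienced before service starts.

First, compute utilization: ρ = λ/μ = 8.5/15.1 = 0.5629
For M/M/1: Wq = λ/(μ(μ-λ))
Wq = 8.5/(15.1 × (15.1-8.5))
Wq = 8.5/(15.1 × 6.60)
Wq = 0.08529 hours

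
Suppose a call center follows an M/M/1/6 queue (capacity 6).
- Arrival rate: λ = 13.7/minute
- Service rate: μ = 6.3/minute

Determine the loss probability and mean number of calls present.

ρ = λ/μ = 13.7/6.3 = 2.1746
P₀ = (1-ρ)/(1-ρ^(K+1)) = (1-2.1746)/(1-2.1746^7) = -1.1746/-228.9618 = 0.005130
P_K = P₀×ρ^K = 0.005130 × 2.1746^6 = 0.005130 × 105.7490 = 0.5425
Blocking probability P_6 = 0.5425 (54.25%)
L = ρ[1 - (K+1)ρ^K + Kρ^(K+1)] / [(1-ρ)(1-ρ^(K+1))]
L = 2.1746 × (1 - 7×105.7490 + 6×229.9618) / ((1 - 2.1746) × (1 - 229.9618)) = 5.1792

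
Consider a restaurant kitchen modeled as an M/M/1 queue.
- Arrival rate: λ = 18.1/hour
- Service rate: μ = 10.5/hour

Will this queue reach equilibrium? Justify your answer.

Stability requires ρ = λ/(cμ) < 1
ρ = 18.1/(1 × 10.5) = 18.1/10.50 = 1.7238
Since 1.7238 ≥ 1, the system is UNSTABLE.
Queue grows without bound. Need μ > λ = 18.1.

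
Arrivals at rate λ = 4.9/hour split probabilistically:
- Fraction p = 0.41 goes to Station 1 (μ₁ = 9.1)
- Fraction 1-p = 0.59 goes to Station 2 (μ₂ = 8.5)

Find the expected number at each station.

Effective rates: λ₁ = 4.9×0.41 = 2.009, λ₂ = 4.9×0.59 = 2.891
Station 1: ρ₁ = 2.009/9.1 = 0.22077, L₁ = ρ₁/(1-ρ₁) = 0.22077/(1-0.22077) = 0.2833
Station 2: ρ₂ = 2.891/8.5 = 0.3401, L₂ = ρ₂/(1-ρ₂) = 0.3401/(1-0.3401) = 0.5154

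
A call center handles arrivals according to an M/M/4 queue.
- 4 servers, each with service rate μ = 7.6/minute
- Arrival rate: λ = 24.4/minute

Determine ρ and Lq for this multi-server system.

Traffic intensity: ρ = λ/(cμ) = 24.4/(4×7.6) = 0.8026
Since ρ = 0.8026 < 1, system is stable.
Offered load a = λ/μ = cρ = 24.4/7.6 = 3.2105
P₀ = [ Σₙ₌₀^3 aⁿ/n! + a^4/(4!(1-ρ)) ]⁻¹
Σ = a^0/0! + a^1/1! + a^2/2! + a^3/3! = 1.00000 + 3.21053 + 5.15374 + 5.51541 = 14.8797
a^4/(4!(1-ρ)) = 106.2441/(24 × 0.1973684) = 22.4293
P₀ = 1/(14.8797 + 22.4293) = 0.02680
Lq = P₀·a^4·ρ / (4!(1-ρ)²) = 0.026803 × 106.2441 × 0.80263 / (24 × 0.038954) = 2.4448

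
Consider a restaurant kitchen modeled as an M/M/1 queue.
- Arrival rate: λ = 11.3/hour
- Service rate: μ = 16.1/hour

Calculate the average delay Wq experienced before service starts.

First, compute utilization: ρ = λ/μ = 11.3/16.1 = 0.7019
For M/M/1: Wq = λ/(μ(μ-λ))
Wq = 11.3/(16.1 × (16.1-11.3))
Wq = 11.3/(16.1 × 4.80)
Wq = 0.1462 hours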